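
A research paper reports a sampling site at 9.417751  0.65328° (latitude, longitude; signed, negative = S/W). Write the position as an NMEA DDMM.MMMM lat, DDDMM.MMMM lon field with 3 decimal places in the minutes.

0925.065,N / 00039.197,E

φ: minutes = (9.417751 − 9) × 60 = 25.06506
Lon: minutes = (0.653280 − 0) × 60 = 39.19680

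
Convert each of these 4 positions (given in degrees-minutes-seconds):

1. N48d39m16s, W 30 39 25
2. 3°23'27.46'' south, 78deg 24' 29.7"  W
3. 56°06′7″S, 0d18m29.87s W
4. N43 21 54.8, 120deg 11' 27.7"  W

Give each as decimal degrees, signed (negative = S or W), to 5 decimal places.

1. 48.65444, -30.65694
2. -3.39096, -78.40825
3. -56.10194, -0.30830
4. 43.36522, -120.19103

Point 1:
  Lat: 48° + 39/60 + 16/3600 = 48 + 0.650000 + 0.004444 = 48.654444
  N → positive
  λ: 39′ + 25″ = 39.41667′; 30 + 39.41667/60 = 30.656944
  W → negative
Point 2:
  Latitude: 3° + 23/60 + 27.46/3600 = 3 + 0.383333 + 0.007628 = 3.390961
  S ⇒ negate
  Longitude: 24′ + 29.7″ = 24.49500′; 78 + 24.49500/60 = 78.408250
  W ⇒ negate
Point 3:
  Lat: 6′ + 7″ = 6.11667′; 56 + 6.11667/60 = 56.101944
  hemisphere S, so the sign is −
  Lon: 18′ + 29.87″ = 18.49783′; 0 + 18.49783/60 = 0.308297
  hemisphere W, so the sign is −
Point 4:
  φ: 21′ + 54.8″ = 21.91333′; 43 + 21.91333/60 = 43.365222
  N → positive
  Lon: 120° + 11/60 + 27.7/3600 = 120 + 0.183333 + 0.007694 = 120.191028
  W → negative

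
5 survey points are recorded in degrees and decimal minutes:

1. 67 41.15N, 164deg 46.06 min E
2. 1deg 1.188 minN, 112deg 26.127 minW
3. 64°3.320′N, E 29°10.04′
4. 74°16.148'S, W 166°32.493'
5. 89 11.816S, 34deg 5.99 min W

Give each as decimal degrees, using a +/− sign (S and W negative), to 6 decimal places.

1. 67.685833, 164.767667
2. 1.019800, -112.435450
3. 64.055333, 29.167333
4. -74.269133, -166.541550
5. -89.196933, -34.099833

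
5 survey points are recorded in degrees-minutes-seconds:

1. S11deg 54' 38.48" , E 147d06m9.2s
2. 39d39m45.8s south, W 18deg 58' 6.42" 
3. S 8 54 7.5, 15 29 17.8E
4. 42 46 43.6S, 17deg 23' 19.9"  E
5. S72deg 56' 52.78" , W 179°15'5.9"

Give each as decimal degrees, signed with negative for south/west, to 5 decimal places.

1. -11.91069, 147.10256
2. -39.66272, -18.96845
3. -8.90208, 15.48828
4. -42.77878, 17.38886
5. -72.94799, -179.25164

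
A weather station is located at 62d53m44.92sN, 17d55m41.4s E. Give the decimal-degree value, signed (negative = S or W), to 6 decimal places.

62.895811, 17.928167

Latitude: 62° + 53/60 + 44.92/3600 = 62 + 0.883333 + 0.012478 = 62.8958111
N ⇒ keep positive
Longitude: 17 + 55/60 + 41.4/3600 = 17.9281667
E ⇒ keep positive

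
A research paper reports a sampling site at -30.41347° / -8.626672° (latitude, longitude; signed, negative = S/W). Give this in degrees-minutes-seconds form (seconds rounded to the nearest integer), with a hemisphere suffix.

30°24′48″ S, 8°37′36″ W

Latitude is negative → S; |value| = 30.413470
Lat: 0.413470 × 60 = 24.80820′ → 24′, remainder × 60 = 48.49″
Longitude is negative → W; |value| = 8.626672
Lon: 0.626672 × 60 = 37.60032′ → 37′, remainder × 60 = 36.02″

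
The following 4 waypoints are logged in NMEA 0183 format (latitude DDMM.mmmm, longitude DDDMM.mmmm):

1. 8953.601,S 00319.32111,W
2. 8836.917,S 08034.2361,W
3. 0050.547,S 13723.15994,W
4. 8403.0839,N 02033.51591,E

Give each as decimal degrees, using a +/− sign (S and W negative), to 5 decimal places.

Point 1:
  φ: split at 2 digits → 89° and 53.601′; 89 + 53.601/60 = 89.893350
  S → negative
  Longitude: split at 3 digits → 003° and 19.32111′; 3 + 19.32111/60 = 3.322019
  W ⇒ negate
Point 2:
  Latitude: degrees = first 2 digits = 88, minutes = 36.917; 88 + 36.917/60 = 88.615283
  hemisphere S, so the sign is −
  Longitude: degrees = first 3 digits = 80, minutes = 34.2361; 80 + 34.2361/60 = 80.570602
  W ⇒ negate
Point 3:
  φ: split at 2 digits → 00° and 50.547′; 0 + 50.547/60 = 0.842450
  hemisphere S, so the sign is −
  λ: split at 3 digits → 137° and 23.15994′; 137 + 23.15994/60 = 137.385999
  hemisphere W, so the sign is −
Point 4:
  Latitude: split at 2 digits → 84° and 3.0839′; 84 + 3.0839/60 = 84.051398
  N → positive
  Longitude: degrees = first 3 digits = 20, minutes = 33.51591; 20 + 33.51591/60 = 20.558599
  E → positive

1. -89.89335, -3.32202
2. -88.61528, -80.57060
3. -0.84245, -137.38600
4. 84.05140, 20.55860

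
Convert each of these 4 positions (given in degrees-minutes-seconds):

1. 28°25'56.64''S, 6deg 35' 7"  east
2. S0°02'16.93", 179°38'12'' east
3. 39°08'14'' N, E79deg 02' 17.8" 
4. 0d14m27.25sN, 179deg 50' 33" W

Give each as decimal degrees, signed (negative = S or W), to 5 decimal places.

Point 1:
  Latitude: 25′ + 56.64″ = 25.94400′; 28 + 25.94400/60 = 28.432400
  S → negative
  λ: 35′ + 7″ = 35.11667′; 6 + 35.11667/60 = 6.585278
  E ⇒ keep positive
Point 2:
  φ: 0° + 2/60 + 16.93/3600 = 0 + 0.033333 + 0.004703 = 0.038036
  S → negative
  λ: 179° + 38/60 + 12/3600 = 179 + 0.633333 + 0.003333 = 179.636667
  E → positive
Point 3:
  Latitude: 39° + 8/60 + 14/3600 = 39 + 0.133333 + 0.003889 = 39.137222
  N ⇒ keep positive
  λ: 79° + 2/60 + 17.8/3600 = 79 + 0.033333 + 0.004944 = 79.038278
  E ⇒ keep positive
Point 4:
  Lat: 0° + 14/60 + 27.25/3600 = 0 + 0.233333 + 0.007569 = 0.240903
  N ⇒ keep positive
  Lon: 179° + 50/60 + 33/3600 = 179 + 0.833333 + 0.009167 = 179.842500
  hemisphere W, so the sign is −

1. -28.43240, 6.58528
2. -0.03804, 179.63667
3. 39.13722, 79.03828
4. 0.24090, -179.84250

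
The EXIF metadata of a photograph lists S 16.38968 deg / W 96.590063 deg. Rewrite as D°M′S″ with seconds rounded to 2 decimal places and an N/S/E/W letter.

16°23′22.85″ S, 96°35′24.23″ W

Lat: 0.389680 × 60 = 23.38080′ → 23′, remainder × 60 = 22.8480″
λ: 0.590063 × 60 = 35.40378′ → 35′, remainder × 60 = 24.2268″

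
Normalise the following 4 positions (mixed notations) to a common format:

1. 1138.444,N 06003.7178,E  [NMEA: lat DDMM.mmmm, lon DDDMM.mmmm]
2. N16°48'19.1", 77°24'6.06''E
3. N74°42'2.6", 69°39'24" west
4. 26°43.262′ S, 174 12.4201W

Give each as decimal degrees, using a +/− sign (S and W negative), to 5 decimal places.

1. 11.64073, 60.06196
2. 16.80531, 77.40168
3. 74.70072, -69.65667
4. -26.72103, -174.20700

Point 1:
  Lat: split at 2 digits → 11° and 38.444′; 11 + 38.444/60 = 11.640733
  N ⇒ keep positive
  Lon: split at 3 digits → 060° and 3.7178′; 60 + 3.7178/60 = 60.061963
  E → positive
Point 2:
  φ: 16° + 48/60 + 19.1/3600 = 16 + 0.800000 + 0.005306 = 16.805306
  N ⇒ keep positive
  Longitude: 77 + 24/60 + 6.06/3600 = 77.401683
  E → positive
Point 3:
  Latitude: 74 + 42/60 + 2.6/3600 = 74.700722
  N ⇒ keep positive
  Lon: 69° + 39/60 + 24/3600 = 69 + 0.650000 + 0.006667 = 69.656667
  hemisphere W, so the sign is −
Point 4:
  Lat: 26 + 43.262/60 = 26.721033
  hemisphere S, so the sign is −
  Longitude: 174 + 12.4201/60 = 174.207002
  W → negative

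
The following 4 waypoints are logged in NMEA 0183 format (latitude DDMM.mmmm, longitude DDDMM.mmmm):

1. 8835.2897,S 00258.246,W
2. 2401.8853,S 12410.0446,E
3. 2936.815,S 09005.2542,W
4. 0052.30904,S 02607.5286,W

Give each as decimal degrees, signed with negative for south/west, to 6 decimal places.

1. -88.588162, -2.970767
2. -24.031422, 124.167410
3. -29.613583, -90.087570
4. -0.871817, -26.125477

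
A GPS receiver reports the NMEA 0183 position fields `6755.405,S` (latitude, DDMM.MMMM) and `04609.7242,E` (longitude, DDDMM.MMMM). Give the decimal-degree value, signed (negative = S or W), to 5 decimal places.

Latitude: degrees = first 2 digits = 67, minutes = 55.405; 67 + 55.405/60 = 67.923417
S → negative
λ: split at 3 digits → 046° and 9.7242′; 46 + 9.7242/60 = 46.162070
E ⇒ keep positive

-67.92342, 46.16207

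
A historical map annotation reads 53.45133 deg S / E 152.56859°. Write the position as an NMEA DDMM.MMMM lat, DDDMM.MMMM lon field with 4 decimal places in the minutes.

φ: minutes = (53.451330 − 53) × 60 = 27.079800
λ: fractional part 0.568590 → 34.115400 minutes

5327.0798,S / 15234.1154,E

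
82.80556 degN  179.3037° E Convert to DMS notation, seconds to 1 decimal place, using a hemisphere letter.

Lat: whole degrees 82; 48.33360′ → 48′ and 20.016″
λ: 0.303700° → 18.22200′; 0.22200 × 60 = 13.320″

82°48′20.0″ N, 179°18′13.3″ E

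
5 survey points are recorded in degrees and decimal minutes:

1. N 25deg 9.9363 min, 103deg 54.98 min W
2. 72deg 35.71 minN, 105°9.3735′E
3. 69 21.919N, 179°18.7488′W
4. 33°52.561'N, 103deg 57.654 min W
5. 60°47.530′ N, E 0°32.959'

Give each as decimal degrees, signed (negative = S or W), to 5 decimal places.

Point 1:
  Lat: 9.9363′ = 0.165605°; total 25.165605
  N → positive
  Lon: 103 + 54.98/60 = 103.916333
  hemisphere W, so the sign is −
Point 2:
  φ: 35.71′ = 0.595167°; total 72.595167
  N ⇒ keep positive
  Lon: 105 + 9.3735/60 = 105.156225
  E → positive
Point 3:
  Lat: 21.919′ = 0.365317°; total 69.365317
  N → positive
  Longitude: 18.7488′ = 0.312480°; total 179.312480
  hemisphere W, so the sign is −
Point 4:
  Latitude: 33 + 52.561/60 = 33.876017
  N → positive
  λ: 57.654′ = 0.960900°; total 103.960900
  W → negative
Point 5:
  Lat: 47.53′ = 0.792167°; total 60.792167
  N ⇒ keep positive
  λ: 32.959′ = 0.549317°; total 0.549317
  E ⇒ keep positive

1. 25.16561, -103.91633
2. 72.59517, 105.15623
3. 69.36532, -179.31248
4. 33.87602, -103.96090
5. 60.79217, 0.54932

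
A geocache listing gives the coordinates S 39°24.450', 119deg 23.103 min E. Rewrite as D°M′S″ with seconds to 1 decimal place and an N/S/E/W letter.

39°24′27.0″ S, 119°23′6.2″ E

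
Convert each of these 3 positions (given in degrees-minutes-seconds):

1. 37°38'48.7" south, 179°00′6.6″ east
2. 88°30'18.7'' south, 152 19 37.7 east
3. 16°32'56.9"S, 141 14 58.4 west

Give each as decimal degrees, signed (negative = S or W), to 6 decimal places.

1. -37.646861, 179.001833
2. -88.505194, 152.327139
3. -16.549139, -141.249556

Point 1:
  Latitude: 37° + 38/60 + 48.7/3600 = 37 + 0.633333 + 0.013528 = 37.6468611
  S ⇒ negate
  Longitude: 179° + 0/60 + 6.6/3600 = 179 + 0.000000 + 0.001833 = 179.0018333
  E ⇒ keep positive
Point 2:
  Lat: 88° + 30/60 + 18.7/3600 = 88 + 0.500000 + 0.005194 = 88.5051944
  S ⇒ negate
  Longitude: 152 + 19/60 + 37.7/3600 = 152.3271389
  E ⇒ keep positive
Point 3:
  φ: 32′ + 56.9″ = 32.94833′; 16 + 32.94833/60 = 16.5491389
  hemisphere S, so the sign is −
  Longitude: 14′ + 58.4″ = 14.97333′; 141 + 14.97333/60 = 141.2495556
  W ⇒ negate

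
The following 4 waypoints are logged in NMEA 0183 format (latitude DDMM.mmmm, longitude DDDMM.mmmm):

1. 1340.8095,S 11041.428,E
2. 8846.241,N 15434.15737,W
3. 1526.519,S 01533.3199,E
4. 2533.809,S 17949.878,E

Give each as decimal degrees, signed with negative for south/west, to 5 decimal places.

1. -13.68016, 110.69047
2. 88.77068, -154.56929
3. -15.44198, 15.55533
4. -25.56348, 179.83130

Point 1:
  φ: degrees = first 2 digits = 13, minutes = 40.8095; 13 + 40.8095/60 = 13.680158
  S → negative
  Lon: degrees = first 3 digits = 110, minutes = 41.428; 110 + 41.428/60 = 110.690467
  E → positive
Point 2:
  φ: split at 2 digits → 88° and 46.241′; 88 + 46.241/60 = 88.770683
  N ⇒ keep positive
  Longitude: degrees = first 3 digits = 154, minutes = 34.15737; 154 + 34.15737/60 = 154.569290
  hemisphere W, so the sign is −
Point 3:
  Latitude: split at 2 digits → 15° and 26.519′; 15 + 26.519/60 = 15.441983
  hemisphere S, so the sign is −
  Longitude: degrees = first 3 digits = 15, minutes = 33.3199; 15 + 33.3199/60 = 15.555332
  E → positive
Point 4:
  Lat: split at 2 digits → 25° and 33.809′; 25 + 33.809/60 = 25.563483
  hemisphere S, so the sign is −
  Lon: split at 3 digits → 179° and 49.878′; 179 + 49.878/60 = 179.831300
  E ⇒ keep positive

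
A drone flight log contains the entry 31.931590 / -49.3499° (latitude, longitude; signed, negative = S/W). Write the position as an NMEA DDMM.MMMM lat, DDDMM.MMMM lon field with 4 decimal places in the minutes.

3155.8954,N / 04920.9940,W

Lat: 31° + 0.931590 × 60 = 31° 55.895400′
Longitude is negative → W; |value| = 49.349900
λ: fractional part 0.349900 → 20.994000 minutes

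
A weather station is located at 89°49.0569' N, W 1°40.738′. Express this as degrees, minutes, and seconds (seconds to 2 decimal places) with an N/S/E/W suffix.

89°49′3.41″ N, 1°40′44.28″ W

Latitude: fractional minutes 0.05690 × 60 = 3.4140″
Lon: fractional minutes 0.73800 × 60 = 44.2800″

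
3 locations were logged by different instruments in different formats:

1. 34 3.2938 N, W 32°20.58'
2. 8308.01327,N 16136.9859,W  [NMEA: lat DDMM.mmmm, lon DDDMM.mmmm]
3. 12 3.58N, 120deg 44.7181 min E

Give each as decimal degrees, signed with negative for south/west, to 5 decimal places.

1. 34.05490, -32.34300
2. 83.13355, -161.61643
3. 12.05967, 120.74530

Point 1:
  Lat: 34 + 3.2938/60 = 34.054897
  N ⇒ keep positive
  λ: 32 + 20.58/60 = 32.343000
  W ⇒ negate
Point 2:
  Lat: degrees = first 2 digits = 83, minutes = 8.01327; 83 + 8.01327/60 = 83.133555
  N → positive
  Longitude: split at 3 digits → 161° and 36.9859′; 161 + 36.9859/60 = 161.616432
  W ⇒ negate
Point 3:
  Latitude: 3.58′ = 0.059667°; total 12.059667
  N ⇒ keep positive
  λ: 120 + 44.7181/60 = 120.745302
  E → positive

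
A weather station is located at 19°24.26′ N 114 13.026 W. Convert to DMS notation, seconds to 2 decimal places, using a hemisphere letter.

19°24′15.60″ N, 114°13′1.56″ W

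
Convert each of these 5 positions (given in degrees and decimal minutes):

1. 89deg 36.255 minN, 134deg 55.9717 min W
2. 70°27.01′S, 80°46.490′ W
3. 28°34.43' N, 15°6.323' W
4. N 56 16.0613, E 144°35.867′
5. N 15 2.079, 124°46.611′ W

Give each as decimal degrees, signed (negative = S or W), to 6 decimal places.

1. 89.604250, -134.932862
2. -70.450167, -80.774833
3. 28.573833, -15.105383
4. 56.267688, 144.597783
5. 15.034650, -124.776850

Point 1:
  Latitude: 89 + 36.255/60 = 89.6042500
  N ⇒ keep positive
  λ: 134 + 55.9717/60 = 134.9328617
  hemisphere W, so the sign is −
Point 2:
  φ: 27.01′ = 0.450167°; total 70.4501667
  hemisphere S, so the sign is −
  λ: 80 + 46.49/60 = 80.7748333
  W → negative
Point 3:
  φ: 28 + 34.43/60 = 28.5738333
  N ⇒ keep positive
  Longitude: 15 + 6.323/60 = 15.1053833
  hemisphere W, so the sign is −
Point 4:
  Lat: 56 + 16.0613/60 = 56.2676883
  N → positive
  Longitude: 144 + 35.867/60 = 144.5977833
  E ⇒ keep positive
Point 5:
  Latitude: 15 + 2.079/60 = 15.0346500
  N ⇒ keep positive
  Longitude: 124 + 46.611/60 = 124.7768500
  hemisphere W, so the sign is −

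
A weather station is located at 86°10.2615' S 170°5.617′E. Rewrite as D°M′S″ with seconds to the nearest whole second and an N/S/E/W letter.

86°10′16″ S, 170°05′37″ E

φ: 10.26150′ → 10′ and 0.26150 × 60 = 15.69″
λ: 5.61700′ → 5′ and 0.61700 × 60 = 37.02″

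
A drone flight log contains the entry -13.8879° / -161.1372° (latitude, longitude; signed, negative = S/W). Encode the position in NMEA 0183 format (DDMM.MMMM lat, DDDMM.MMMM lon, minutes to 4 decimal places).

Latitude is negative → S; |value| = 13.887900
φ: fractional part 0.887900 → 53.274000 minutes
Longitude is negative → W; |value| = 161.137200
λ: minutes = (161.137200 − 161) × 60 = 8.232000

1353.2740,S / 16108.2320,W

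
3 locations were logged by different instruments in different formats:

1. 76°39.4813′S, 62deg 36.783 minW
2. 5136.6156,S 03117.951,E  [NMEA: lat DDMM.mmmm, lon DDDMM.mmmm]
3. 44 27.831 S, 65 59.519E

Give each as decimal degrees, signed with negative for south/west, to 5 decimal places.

1. -76.65802, -62.61305
2. -51.61026, 31.29918
3. -44.46385, 65.99198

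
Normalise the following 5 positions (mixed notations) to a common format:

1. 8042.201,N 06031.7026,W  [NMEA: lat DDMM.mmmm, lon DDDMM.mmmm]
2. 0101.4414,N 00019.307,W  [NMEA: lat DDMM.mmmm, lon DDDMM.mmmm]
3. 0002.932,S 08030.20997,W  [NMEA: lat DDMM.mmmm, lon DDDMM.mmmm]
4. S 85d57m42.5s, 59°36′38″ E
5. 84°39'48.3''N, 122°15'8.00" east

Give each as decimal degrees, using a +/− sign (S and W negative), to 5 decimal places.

1. 80.70335, -60.52838
2. 1.02402, -0.32178
3. -0.04887, -80.50350
4. -85.96181, 59.61056
5. 84.66342, 122.25222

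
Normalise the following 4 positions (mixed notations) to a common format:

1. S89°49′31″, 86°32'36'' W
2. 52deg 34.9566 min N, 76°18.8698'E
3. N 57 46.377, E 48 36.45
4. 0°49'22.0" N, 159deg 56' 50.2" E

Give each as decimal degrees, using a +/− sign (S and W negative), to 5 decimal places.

1. -89.82528, -86.54333
2. 52.58261, 76.31450
3. 57.77295, 48.60750
4. 0.82278, 159.94728

Point 1:
  φ: 89° + 49/60 + 31/3600 = 89 + 0.816667 + 0.008611 = 89.825278
  hemisphere S, so the sign is −
  Longitude: 86 + 32/60 + 36/3600 = 86.543333
  W ⇒ negate
Point 2:
  Latitude: 52 + 34.9566/60 = 52.582610
  N → positive
  λ: 76 + 18.8698/60 = 76.314497
  E ⇒ keep positive
Point 3:
  φ: 46.377′ = 0.772950°; total 57.772950
  N → positive
  λ: 36.45′ = 0.607500°; total 48.607500
  E → positive
Point 4:
  φ: 0° + 49/60 + 22/3600 = 0 + 0.816667 + 0.006111 = 0.822778
  N ⇒ keep positive
  λ: 56′ + 50.2″ = 56.83667′; 159 + 56.83667/60 = 159.947278
  E → positive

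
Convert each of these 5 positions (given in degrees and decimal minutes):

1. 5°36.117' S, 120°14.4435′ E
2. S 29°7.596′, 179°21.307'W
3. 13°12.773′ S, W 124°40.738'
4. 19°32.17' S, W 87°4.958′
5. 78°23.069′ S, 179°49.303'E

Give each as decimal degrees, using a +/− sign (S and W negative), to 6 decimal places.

1. -5.601950, 120.240725
2. -29.126600, -179.355117
3. -13.212883, -124.678967
4. -19.536167, -87.082633
5. -78.384483, 179.821717

Point 1:
  φ: 36.117′ = 0.601950°; total 5.6019500
  hemisphere S, so the sign is −
  Longitude: 120 + 14.4435/60 = 120.2407250
  E ⇒ keep positive
Point 2:
  Lat: 7.596′ = 0.126600°; total 29.1266000
  S → negative
  Lon: 21.307′ = 0.355117°; total 179.3551167
  W → negative
Point 3:
  φ: 13 + 12.773/60 = 13.2128833
  S ⇒ negate
  λ: 124 + 40.738/60 = 124.6789667
  hemisphere W, so the sign is −
Point 4:
  Latitude: 19 + 32.17/60 = 19.5361667
  hemisphere S, so the sign is −
  Lon: 4.958′ = 0.082633°; total 87.0826333
  hemisphere W, so the sign is −
Point 5:
  φ: 78 + 23.069/60 = 78.3844833
  S → negative
  Lon: 49.303′ = 0.821717°; total 179.8217167
  E → positive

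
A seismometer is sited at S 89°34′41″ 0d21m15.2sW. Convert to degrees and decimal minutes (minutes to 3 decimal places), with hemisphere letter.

φ: seconds/60 = 0.68333; minutes = 34 + 0.68333 = 34.68333
λ: 21 + 15.2/60 = 21.25333′

89° 34.683′ S, 0° 21.253′ W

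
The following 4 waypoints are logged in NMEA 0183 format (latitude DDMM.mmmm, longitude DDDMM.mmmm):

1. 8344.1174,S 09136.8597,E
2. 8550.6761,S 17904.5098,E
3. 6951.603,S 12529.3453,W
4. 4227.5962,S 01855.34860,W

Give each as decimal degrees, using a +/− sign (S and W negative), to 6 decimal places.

1. -83.735290, 91.614328
2. -85.844602, 179.075163
3. -69.860050, -125.489088
4. -42.459937, -18.922477

Point 1:
  φ: split at 2 digits → 83° and 44.1174′; 83 + 44.1174/60 = 83.7352900
  S → negative
  Lon: split at 3 digits → 091° and 36.8597′; 91 + 36.8597/60 = 91.6143283
  E ⇒ keep positive
Point 2:
  Lat: split at 2 digits → 85° and 50.6761′; 85 + 50.6761/60 = 85.8446017
  S → negative
  λ: degrees = first 3 digits = 179, minutes = 4.5098; 179 + 4.5098/60 = 179.0751633
  E ⇒ keep positive
Point 3:
  φ: degrees = first 2 digits = 69, minutes = 51.603; 69 + 51.603/60 = 69.8600500
  S ⇒ negate
  λ: split at 3 digits → 125° and 29.3453′; 125 + 29.3453/60 = 125.4890883
  W ⇒ negate
Point 4:
  Latitude: split at 2 digits → 42° and 27.5962′; 42 + 27.5962/60 = 42.4599367
  hemisphere S, so the sign is −
  λ: degrees = first 3 digits = 18, minutes = 55.3486; 18 + 55.3486/60 = 18.9224767
  W → negative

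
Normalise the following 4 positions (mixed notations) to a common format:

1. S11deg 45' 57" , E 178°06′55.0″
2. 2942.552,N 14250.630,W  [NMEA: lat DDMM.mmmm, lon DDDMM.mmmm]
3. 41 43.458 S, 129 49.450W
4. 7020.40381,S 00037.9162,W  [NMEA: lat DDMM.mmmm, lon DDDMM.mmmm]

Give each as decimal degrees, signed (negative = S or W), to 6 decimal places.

Point 1:
  φ: 11 + 45/60 + 57/3600 = 11.7658333
  S → negative
  Longitude: 178 + 6/60 + 55/3600 = 178.1152778
  E ⇒ keep positive
Point 2:
  φ: degrees = first 2 digits = 29, minutes = 42.552; 29 + 42.552/60 = 29.7092000
  N ⇒ keep positive
  Lon: degrees = first 3 digits = 142, minutes = 50.63; 142 + 50.63/60 = 142.8438333
  W ⇒ negate
Point 3:
  Latitude: 41 + 43.458/60 = 41.7243000
  S ⇒ negate
  Longitude: 49.45′ = 0.824167°; total 129.8241667
  hemisphere W, so the sign is −
Point 4:
  Latitude: degrees = first 2 digits = 70, minutes = 20.40381; 70 + 20.40381/60 = 70.3400635
  S ⇒ negate
  λ: split at 3 digits → 000° and 37.9162′; 0 + 37.9162/60 = 0.6319367
  W ⇒ negate

1. -11.765833, 178.115278
2. 29.709200, -142.843833
3. -41.724300, -129.824167
4. -70.340064, -0.631937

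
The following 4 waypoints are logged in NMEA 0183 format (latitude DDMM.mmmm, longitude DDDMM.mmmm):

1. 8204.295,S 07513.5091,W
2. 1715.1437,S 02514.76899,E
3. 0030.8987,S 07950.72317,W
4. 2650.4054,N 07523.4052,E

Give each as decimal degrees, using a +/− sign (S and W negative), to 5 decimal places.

1. -82.07158, -75.22515
2. -17.25240, 25.24615
3. -0.51498, -79.84539
4. 26.84009, 75.39009

Point 1:
  φ: degrees = first 2 digits = 82, minutes = 4.295; 82 + 4.295/60 = 82.071583
  S ⇒ negate
  λ: split at 3 digits → 075° and 13.5091′; 75 + 13.5091/60 = 75.225152
  W → negative
Point 2:
  Latitude: split at 2 digits → 17° and 15.1437′; 17 + 15.1437/60 = 17.252395
  S → negative
  Longitude: degrees = first 3 digits = 25, minutes = 14.76899; 25 + 14.76899/60 = 25.246150
  E → positive
Point 3:
  Lat: degrees = first 2 digits = 0, minutes = 30.8987; 0 + 30.8987/60 = 0.514978
  hemisphere S, so the sign is −
  Longitude: split at 3 digits → 079° and 50.72317′; 79 + 50.72317/60 = 79.845386
  W → negative
Point 4:
  φ: degrees = first 2 digits = 26, minutes = 50.4054; 26 + 50.4054/60 = 26.840090
  N → positive
  λ: degrees = first 3 digits = 75, minutes = 23.4052; 75 + 23.4052/60 = 75.390087
  E → positive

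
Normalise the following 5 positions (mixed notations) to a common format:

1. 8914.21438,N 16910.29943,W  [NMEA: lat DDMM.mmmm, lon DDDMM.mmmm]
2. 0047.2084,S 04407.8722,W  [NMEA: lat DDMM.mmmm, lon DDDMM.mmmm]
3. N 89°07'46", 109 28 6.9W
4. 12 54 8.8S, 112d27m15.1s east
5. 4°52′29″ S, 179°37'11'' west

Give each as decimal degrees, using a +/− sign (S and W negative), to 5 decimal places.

Point 1:
  Latitude: degrees = first 2 digits = 89, minutes = 14.21438; 89 + 14.21438/60 = 89.236906
  N → positive
  λ: degrees = first 3 digits = 169, minutes = 10.29943; 169 + 10.29943/60 = 169.171657
  hemisphere W, so the sign is −
Point 2:
  φ: split at 2 digits → 00° and 47.2084′; 0 + 47.2084/60 = 0.786807
  S ⇒ negate
  λ: split at 3 digits → 044° and 7.8722′; 44 + 7.8722/60 = 44.131203
  hemisphere W, so the sign is −
Point 3:
  Latitude: 7′ + 46″ = 7.76667′; 89 + 7.76667/60 = 89.129444
  N ⇒ keep positive
  λ: 28′ + 6.9″ = 28.11500′; 109 + 28.11500/60 = 109.468583
  hemisphere W, so the sign is −
Point 4:
  Lat: 12 + 54/60 + 8.8/3600 = 12.902444
  S → negative
  λ: 27′ + 15.1″ = 27.25167′; 112 + 27.25167/60 = 112.454194
  E ⇒ keep positive
Point 5:
  Lat: 4 + 52/60 + 29/3600 = 4.874722
  S ⇒ negate
  Longitude: 37′ + 11″ = 37.18333′; 179 + 37.18333/60 = 179.619722
  W → negative

1. 89.23691, -169.17166
2. -0.78681, -44.13120
3. 89.12944, -109.46858
4. -12.90244, 112.45419
5. -4.87472, -179.61972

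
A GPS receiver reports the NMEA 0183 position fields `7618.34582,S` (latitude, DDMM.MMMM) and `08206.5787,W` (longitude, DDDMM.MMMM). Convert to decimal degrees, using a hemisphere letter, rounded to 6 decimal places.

76.305764° S, 82.109645° W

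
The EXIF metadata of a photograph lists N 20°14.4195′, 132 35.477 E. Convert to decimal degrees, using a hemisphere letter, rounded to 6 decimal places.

20.240325° N, 132.591283° E

φ: 20 + 14.4195/60 = 20.2403250
Longitude: 132 + 35.477/60 = 132.5912833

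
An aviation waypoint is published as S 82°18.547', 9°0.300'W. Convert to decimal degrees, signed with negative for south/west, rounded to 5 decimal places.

-82.30912, -9.00500

φ: 82 + 18.547/60 = 82.309117
hemisphere S, so the sign is −
λ: 9 + 0.3/60 = 9.005000
W ⇒ negate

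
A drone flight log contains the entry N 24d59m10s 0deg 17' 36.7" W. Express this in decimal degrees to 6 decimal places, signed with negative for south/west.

24.986111, -0.293528

Latitude: 24 + 59/60 + 10/3600 = 24.9861111
N ⇒ keep positive
Longitude: 17′ + 36.7″ = 17.61167′; 0 + 17.61167/60 = 0.2935278
W ⇒ negate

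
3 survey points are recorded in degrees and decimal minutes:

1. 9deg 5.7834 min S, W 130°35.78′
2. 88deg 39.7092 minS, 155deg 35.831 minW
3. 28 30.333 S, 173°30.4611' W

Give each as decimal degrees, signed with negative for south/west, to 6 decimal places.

Point 1:
  φ: 9 + 5.7834/60 = 9.0963900
  S ⇒ negate
  Lon: 130 + 35.78/60 = 130.5963333
  hemisphere W, so the sign is −
Point 2:
  Latitude: 88 + 39.7092/60 = 88.6618200
  hemisphere S, so the sign is −
  Lon: 35.831′ = 0.597183°; total 155.5971833
  hemisphere W, so the sign is −
Point 3:
  Lat: 28 + 30.333/60 = 28.5055500
  S → negative
  Lon: 30.4611′ = 0.507685°; total 173.5076850
  hemisphere W, so the sign is −

1. -9.096390, -130.596333
2. -88.661820, -155.597183
3. -28.505550, -173.507685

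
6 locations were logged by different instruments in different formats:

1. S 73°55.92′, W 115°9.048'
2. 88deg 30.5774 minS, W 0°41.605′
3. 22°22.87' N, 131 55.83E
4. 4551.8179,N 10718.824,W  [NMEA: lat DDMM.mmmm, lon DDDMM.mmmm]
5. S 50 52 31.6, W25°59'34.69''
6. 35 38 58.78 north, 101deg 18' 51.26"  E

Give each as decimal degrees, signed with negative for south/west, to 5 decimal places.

1. -73.93200, -115.15080
2. -88.50962, -0.69342
3. 22.38117, 131.93050
4. 45.86363, -107.31373
5. -50.87544, -25.99297
6. 35.64966, 101.31424

Point 1:
  Latitude: 55.92′ = 0.932000°; total 73.932000
  S ⇒ negate
  Longitude: 115 + 9.048/60 = 115.150800
  W ⇒ negate
Point 2:
  φ: 30.5774′ = 0.509623°; total 88.509623
  hemisphere S, so the sign is −
  Longitude: 41.605′ = 0.693417°; total 0.693417
  W ⇒ negate
Point 3:
  Lat: 22.87′ = 0.381167°; total 22.381167
  N ⇒ keep positive
  λ: 55.83′ = 0.930500°; total 131.930500
  E → positive
Point 4:
  Lat: degrees = first 2 digits = 45, minutes = 51.8179; 45 + 51.8179/60 = 45.863632
  N ⇒ keep positive
  λ: degrees = first 3 digits = 107, minutes = 18.824; 107 + 18.824/60 = 107.313733
  hemisphere W, so the sign is −
Point 5:
  Lat: 50° + 52/60 + 31.6/3600 = 50 + 0.866667 + 0.008778 = 50.875444
  S ⇒ negate
  λ: 25 + 59/60 + 34.69/3600 = 25.992969
  W ⇒ negate
Point 6:
  Lat: 35° + 38/60 + 58.78/3600 = 35 + 0.633333 + 0.016328 = 35.649661
  N → positive
  Lon: 18′ + 51.26″ = 18.85433′; 101 + 18.85433/60 = 101.314239
  E → positive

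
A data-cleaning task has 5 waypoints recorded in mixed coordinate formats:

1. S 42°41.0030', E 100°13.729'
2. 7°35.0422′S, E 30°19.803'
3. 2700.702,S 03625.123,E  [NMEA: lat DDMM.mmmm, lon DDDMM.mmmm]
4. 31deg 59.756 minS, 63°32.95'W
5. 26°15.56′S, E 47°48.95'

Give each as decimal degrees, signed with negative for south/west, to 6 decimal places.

1. -42.683383, 100.228817
2. -7.584037, 30.330050
3. -27.011700, 36.418717
4. -31.995933, -63.549167
5. -26.259333, 47.815833

Point 1:
  Lat: 42 + 41.003/60 = 42.6833833
  hemisphere S, so the sign is −
  Longitude: 13.729′ = 0.228817°; total 100.2288167
  E → positive
Point 2:
  Lat: 35.0422′ = 0.584037°; total 7.5840367
  S ⇒ negate
  Lon: 30 + 19.803/60 = 30.3300500
  E → positive
Point 3:
  Lat: degrees = first 2 digits = 27, minutes = 0.702; 27 + 0.702/60 = 27.0117000
  hemisphere S, so the sign is −
  Longitude: split at 3 digits → 036° and 25.123′; 36 + 25.123/60 = 36.4187167
  E → positive
Point 4:
  φ: 59.756′ = 0.995933°; total 31.9959333
  S → negative
  λ: 63 + 32.95/60 = 63.5491667
  W → negative
Point 5:
  Latitude: 15.56′ = 0.259333°; total 26.2593333
  S ⇒ negate
  λ: 48.95′ = 0.815833°; total 47.8158333
  E → positive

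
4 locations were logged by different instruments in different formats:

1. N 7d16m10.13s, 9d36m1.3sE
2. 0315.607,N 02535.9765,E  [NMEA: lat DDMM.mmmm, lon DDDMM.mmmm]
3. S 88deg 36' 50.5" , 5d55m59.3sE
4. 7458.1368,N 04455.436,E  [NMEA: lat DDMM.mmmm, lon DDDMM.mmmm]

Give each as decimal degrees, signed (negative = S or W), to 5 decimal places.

1. 7.26948, 9.60036
2. 3.26012, 25.59961
3. -88.61403, 5.93314
4. 74.96895, 44.92393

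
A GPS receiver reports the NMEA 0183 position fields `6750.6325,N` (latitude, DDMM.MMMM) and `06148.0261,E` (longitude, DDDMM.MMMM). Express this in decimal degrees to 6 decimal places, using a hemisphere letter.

67.843875° N, 61.800435° E

φ: degrees = first 2 digits = 67, minutes = 50.6325; 67 + 50.6325/60 = 67.8438750
λ: split at 3 digits → 061° and 48.0261′; 61 + 48.0261/60 = 61.8004350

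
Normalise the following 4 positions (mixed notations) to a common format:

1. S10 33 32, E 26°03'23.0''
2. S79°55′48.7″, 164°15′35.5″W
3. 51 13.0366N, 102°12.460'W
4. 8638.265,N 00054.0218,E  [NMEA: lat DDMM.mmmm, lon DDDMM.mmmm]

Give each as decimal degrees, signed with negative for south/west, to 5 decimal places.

Point 1:
  Latitude: 33′ + 32″ = 33.53333′; 10 + 33.53333/60 = 10.558889
  S ⇒ negate
  λ: 26° + 3/60 + 23/3600 = 26 + 0.050000 + 0.006389 = 26.056389
  E ⇒ keep positive
Point 2:
  Latitude: 79 + 55/60 + 48.7/3600 = 79.930194
  S ⇒ negate
  Longitude: 164° + 15/60 + 35.5/3600 = 164 + 0.250000 + 0.009861 = 164.259861
  W → negative
Point 3:
  Latitude: 13.0366′ = 0.217277°; total 51.217277
  N → positive
  Longitude: 102 + 12.46/60 = 102.207667
  W ⇒ negate
Point 4:
  φ: degrees = first 2 digits = 86, minutes = 38.265; 86 + 38.265/60 = 86.637750
  N → positive
  Longitude: split at 3 digits → 000° and 54.0218′; 0 + 54.0218/60 = 0.900363
  E ⇒ keep positive

1. -10.55889, 26.05639
2. -79.93019, -164.25986
3. 51.21728, -102.20767
4. 86.63775, 0.90036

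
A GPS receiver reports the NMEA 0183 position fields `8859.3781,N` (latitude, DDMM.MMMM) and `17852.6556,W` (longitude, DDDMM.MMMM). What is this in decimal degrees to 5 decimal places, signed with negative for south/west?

88.98964, -178.87759

φ: degrees = first 2 digits = 88, minutes = 59.3781; 88 + 59.3781/60 = 88.989635
N → positive
Lon: split at 3 digits → 178° and 52.6556′; 178 + 52.6556/60 = 178.877593
W ⇒ negate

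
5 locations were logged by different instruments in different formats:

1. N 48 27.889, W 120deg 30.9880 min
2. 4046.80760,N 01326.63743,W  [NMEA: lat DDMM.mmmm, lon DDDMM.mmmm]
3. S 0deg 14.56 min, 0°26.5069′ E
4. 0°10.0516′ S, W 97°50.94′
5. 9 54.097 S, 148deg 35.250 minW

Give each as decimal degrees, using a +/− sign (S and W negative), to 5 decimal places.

Point 1:
  φ: 48 + 27.889/60 = 48.464817
  N → positive
  λ: 30.988′ = 0.516467°; total 120.516467
  hemisphere W, so the sign is −
Point 2:
  Latitude: split at 2 digits → 40° and 46.8076′; 40 + 46.8076/60 = 40.780127
  N ⇒ keep positive
  Lon: degrees = first 3 digits = 13, minutes = 26.63743; 13 + 26.63743/60 = 13.443957
  W ⇒ negate
Point 3:
  φ: 14.56′ = 0.242667°; total 0.242667
  S → negative
  Longitude: 26.5069′ = 0.441782°; total 0.441782
  E → positive
Point 4:
  φ: 10.0516′ = 0.167527°; total 0.167527
  S ⇒ negate
  Lon: 97 + 50.94/60 = 97.849000
  hemisphere W, so the sign is −
Point 5:
  Lat: 54.097′ = 0.901617°; total 9.901617
  hemisphere S, so the sign is −
  Lon: 148 + 35.25/60 = 148.587500
  hemisphere W, so the sign is −

1. 48.46482, -120.51647
2. 40.78013, -13.44396
3. -0.24267, 0.44178
4. -0.16753, -97.84900
5. -9.90162, -148.58750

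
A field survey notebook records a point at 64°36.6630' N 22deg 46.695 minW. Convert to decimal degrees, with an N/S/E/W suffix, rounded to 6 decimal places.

64.611050° N, 22.778250° W

φ: 64 + 36.663/60 = 64.6110500
Longitude: 22 + 46.695/60 = 22.7782500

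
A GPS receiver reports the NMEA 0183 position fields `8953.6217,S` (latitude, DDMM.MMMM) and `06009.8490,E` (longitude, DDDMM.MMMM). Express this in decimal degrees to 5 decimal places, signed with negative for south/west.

-89.89370, 60.16415

Lat: split at 2 digits → 89° and 53.6217′; 89 + 53.6217/60 = 89.893695
S → negative
Longitude: degrees = first 3 digits = 60, minutes = 9.849; 60 + 9.849/60 = 60.164150
E ⇒ keep positive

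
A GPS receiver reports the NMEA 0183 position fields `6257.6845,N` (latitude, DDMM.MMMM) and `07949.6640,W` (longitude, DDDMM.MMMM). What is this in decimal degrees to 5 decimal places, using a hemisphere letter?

φ: degrees = first 2 digits = 62, minutes = 57.6845; 62 + 57.6845/60 = 62.961408
λ: degrees = first 3 digits = 79, minutes = 49.664; 79 + 49.664/60 = 79.827733

62.96141° N, 79.82773° W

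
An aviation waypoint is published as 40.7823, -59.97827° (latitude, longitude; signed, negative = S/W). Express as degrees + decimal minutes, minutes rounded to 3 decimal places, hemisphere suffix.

40° 46.938′ N, 59° 58.696′ W

Latitude: fractional part 0.782300 → 46.93800 minutes
Longitude is negative → W; |value| = 59.978270
Longitude: minutes = (59.978270 − 59) × 60 = 58.69620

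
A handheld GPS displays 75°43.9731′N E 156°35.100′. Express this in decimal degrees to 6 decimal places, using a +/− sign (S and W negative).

75.732885, 156.585000

Latitude: 75 + 43.9731/60 = 75.7328850
N → positive
λ: 156 + 35.1/60 = 156.5850000
E ⇒ keep positive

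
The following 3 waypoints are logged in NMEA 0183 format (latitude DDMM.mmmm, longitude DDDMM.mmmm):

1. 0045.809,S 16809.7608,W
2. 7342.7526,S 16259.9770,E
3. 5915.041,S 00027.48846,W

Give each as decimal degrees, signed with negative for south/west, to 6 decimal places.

1. -0.763483, -168.162680
2. -73.712543, 162.999617
3. -59.250683, -0.458141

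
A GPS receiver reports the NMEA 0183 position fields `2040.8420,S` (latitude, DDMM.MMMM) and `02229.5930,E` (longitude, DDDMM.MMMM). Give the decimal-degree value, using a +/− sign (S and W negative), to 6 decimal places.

-20.680700, 22.493217

Lat: degrees = first 2 digits = 20, minutes = 40.842; 20 + 40.842/60 = 20.6807000
S ⇒ negate
Longitude: degrees = first 3 digits = 22, minutes = 29.593; 22 + 29.593/60 = 22.4932167
E → positive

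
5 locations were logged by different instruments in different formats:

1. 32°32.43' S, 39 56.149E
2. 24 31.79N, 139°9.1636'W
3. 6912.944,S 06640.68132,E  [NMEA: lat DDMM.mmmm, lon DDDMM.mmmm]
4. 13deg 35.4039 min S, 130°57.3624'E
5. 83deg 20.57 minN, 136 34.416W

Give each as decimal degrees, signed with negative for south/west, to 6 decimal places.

Point 1:
  Latitude: 32 + 32.43/60 = 32.5405000
  hemisphere S, so the sign is −
  λ: 39 + 56.149/60 = 39.9358167
  E → positive
Point 2:
  φ: 31.79′ = 0.529833°; total 24.5298333
  N ⇒ keep positive
  Longitude: 9.1636′ = 0.152727°; total 139.1527267
  W ⇒ negate
Point 3:
  Lat: degrees = first 2 digits = 69, minutes = 12.944; 69 + 12.944/60 = 69.2157333
  S → negative
  Longitude: degrees = first 3 digits = 66, minutes = 40.68132; 66 + 40.68132/60 = 66.6780220
  E → positive
Point 4:
  Latitude: 13 + 35.4039/60 = 13.5900650
  hemisphere S, so the sign is −
  Lon: 57.3624′ = 0.956040°; total 130.9560400
  E → positive
Point 5:
  φ: 83 + 20.57/60 = 83.3428333
  N ⇒ keep positive
  Lon: 34.416′ = 0.573600°; total 136.5736000
  W ⇒ negate

1. -32.540500, 39.935817
2. 24.529833, -139.152727
3. -69.215733, 66.678022
4. -13.590065, 130.956040
5. 83.342833, -136.573600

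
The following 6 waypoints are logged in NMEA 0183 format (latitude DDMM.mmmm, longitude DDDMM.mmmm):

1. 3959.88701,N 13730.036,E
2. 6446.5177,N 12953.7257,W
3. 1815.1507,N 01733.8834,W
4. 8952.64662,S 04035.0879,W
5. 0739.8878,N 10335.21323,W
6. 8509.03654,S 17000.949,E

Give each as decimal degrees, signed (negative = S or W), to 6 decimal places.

Point 1:
  Lat: degrees = first 2 digits = 39, minutes = 59.88701; 39 + 59.88701/60 = 39.9981168
  N ⇒ keep positive
  Lon: degrees = first 3 digits = 137, minutes = 30.036; 137 + 30.036/60 = 137.5006000
  E → positive
Point 2:
  Lat: degrees = first 2 digits = 64, minutes = 46.5177; 64 + 46.5177/60 = 64.7752950
  N → positive
  λ: split at 3 digits → 129° and 53.7257′; 129 + 53.7257/60 = 129.8954283
  hemisphere W, so the sign is −
Point 3:
  Lat: split at 2 digits → 18° and 15.1507′; 18 + 15.1507/60 = 18.2525117
  N ⇒ keep positive
  Longitude: degrees = first 3 digits = 17, minutes = 33.8834; 17 + 33.8834/60 = 17.5647233
  hemisphere W, so the sign is −
Point 4:
  Latitude: degrees = first 2 digits = 89, minutes = 52.64662; 89 + 52.64662/60 = 89.8774437
  hemisphere S, so the sign is −
  λ: split at 3 digits → 040° and 35.0879′; 40 + 35.0879/60 = 40.5847983
  W ⇒ negate
Point 5:
  φ: split at 2 digits → 07° and 39.8878′; 7 + 39.8878/60 = 7.6647967
  N → positive
  Lon: split at 3 digits → 103° and 35.21323′; 103 + 35.21323/60 = 103.5868872
  W ⇒ negate
Point 6:
  φ: split at 2 digits → 85° and 9.03654′; 85 + 9.03654/60 = 85.1506090
  hemisphere S, so the sign is −
  Longitude: split at 3 digits → 170° and 0.949′; 170 + 0.949/60 = 170.0158167
  E → positive

1. 39.998117, 137.500600
2. 64.775295, -129.895428
3. 18.252512, -17.564723
4. -89.877444, -40.584798
5. 7.664797, -103.586887
6. -85.150609, 170.015817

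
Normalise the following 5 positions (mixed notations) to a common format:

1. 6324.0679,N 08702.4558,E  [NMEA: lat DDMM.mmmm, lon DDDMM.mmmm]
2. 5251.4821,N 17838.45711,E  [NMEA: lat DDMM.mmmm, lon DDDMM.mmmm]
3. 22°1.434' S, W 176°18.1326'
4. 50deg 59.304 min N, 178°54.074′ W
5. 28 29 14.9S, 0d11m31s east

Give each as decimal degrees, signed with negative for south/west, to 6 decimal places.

1. 63.401132, 87.040930
2. 52.858035, 178.640952
3. -22.023900, -176.302210
4. 50.988400, -178.901233
5. -28.487472, 0.191944

Point 1:
  φ: split at 2 digits → 63° and 24.0679′; 63 + 24.0679/60 = 63.4011317
  N → positive
  Lon: split at 3 digits → 087° and 2.4558′; 87 + 2.4558/60 = 87.0409300
  E → positive
Point 2:
  Latitude: split at 2 digits → 52° and 51.4821′; 52 + 51.4821/60 = 52.8580350
  N ⇒ keep positive
  Longitude: split at 3 digits → 178° and 38.45711′; 178 + 38.45711/60 = 178.6409518
  E ⇒ keep positive
Point 3:
  Latitude: 1.434′ = 0.023900°; total 22.0239000
  S ⇒ negate
  Lon: 18.1326′ = 0.302210°; total 176.3022100
  W → negative
Point 4:
  Latitude: 59.304′ = 0.988400°; total 50.9884000
  N ⇒ keep positive
  Lon: 54.074′ = 0.901233°; total 178.9012333
  W → negative
Point 5:
  Latitude: 28 + 29/60 + 14.9/3600 = 28.4874722
  S ⇒ negate
  Lon: 11′ + 31″ = 11.51667′; 0 + 11.51667/60 = 0.1919444
  E → positive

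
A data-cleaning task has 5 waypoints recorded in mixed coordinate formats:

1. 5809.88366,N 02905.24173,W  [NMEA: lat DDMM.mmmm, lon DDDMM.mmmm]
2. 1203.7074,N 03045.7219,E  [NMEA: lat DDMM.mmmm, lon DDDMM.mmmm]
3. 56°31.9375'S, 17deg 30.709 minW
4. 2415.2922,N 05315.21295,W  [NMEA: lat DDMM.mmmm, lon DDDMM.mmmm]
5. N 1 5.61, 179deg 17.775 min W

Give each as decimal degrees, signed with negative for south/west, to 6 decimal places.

1. 58.164728, -29.087362
2. 12.061790, 30.762032
3. -56.532292, -17.511817
4. 24.254870, -53.253549
5. 1.093500, -179.296250

Point 1:
  Lat: degrees = first 2 digits = 58, minutes = 9.88366; 58 + 9.88366/60 = 58.1647277
  N → positive
  λ: split at 3 digits → 029° and 5.24173′; 29 + 5.24173/60 = 29.0873622
  W → negative
Point 2:
  φ: split at 2 digits → 12° and 3.7074′; 12 + 3.7074/60 = 12.0617900
  N ⇒ keep positive
  Longitude: split at 3 digits → 030° and 45.7219′; 30 + 45.7219/60 = 30.7620317
  E ⇒ keep positive
Point 3:
  Lat: 56 + 31.9375/60 = 56.5322917
  S → negative
  Lon: 30.709′ = 0.511817°; total 17.5118167
  hemisphere W, so the sign is −
Point 4:
  Latitude: split at 2 digits → 24° and 15.2922′; 24 + 15.2922/60 = 24.2548700
  N → positive
  λ: degrees = first 3 digits = 53, minutes = 15.21295; 53 + 15.21295/60 = 53.2535492
  hemisphere W, so the sign is −
Point 5:
  Latitude: 1 + 5.61/60 = 1.0935000
  N ⇒ keep positive
  Longitude: 179 + 17.775/60 = 179.2962500
  W ⇒ negate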